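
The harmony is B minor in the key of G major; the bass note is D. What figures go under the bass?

6

D is the third of B minor, so the chord is in first inversion.
A triad in first inversion is figured 6/3, conventionally abbreviated 6.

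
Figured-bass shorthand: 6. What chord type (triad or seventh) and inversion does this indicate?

6 is shorthand for 6/3.
Intervals of 6/3 above the bass form a triad; the bass is the third, so this is first inversion.

triad, first inversion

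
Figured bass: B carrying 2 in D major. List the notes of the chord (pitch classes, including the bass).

The written figures 2 are shorthand for 6/4/2: the 6/4 are implied.
A second above B in this key is C#.
A fourth above B in this key is E.
A sixth above B in this key is G.
Together with the bass B, this spells C# half-diminished seventh in third inversion.

B, C#, E, G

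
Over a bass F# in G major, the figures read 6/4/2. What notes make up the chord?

F#, G, B, D

A second above F# in this key is G.
A fourth above F# in this key is B.
A sixth above F# in this key is D.
Together with the bass F#, this spells G major seventh in third inversion.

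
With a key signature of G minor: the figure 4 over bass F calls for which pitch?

Bb

Counting 3 letter steps above F lands on B; in G minor, that letter is Bb.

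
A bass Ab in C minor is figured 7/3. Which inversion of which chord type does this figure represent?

seventh chord, root position

7/3 is shorthand for 7/5/3.
Intervals of 7/5/3 above the bass form a seventh chord; the bass is the root, so this is root position.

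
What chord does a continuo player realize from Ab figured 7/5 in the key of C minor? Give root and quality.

The figures 7/5 indicate a seventh chord in root position.
In root position the bass is the root, so the root is Ab.
The chord tones are Ab, C, Eb, G, giving Ab major seventh.

Ab major seventh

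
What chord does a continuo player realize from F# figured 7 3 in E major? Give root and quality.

The figures 7 3 indicate a seventh chord in root position.
In root position the bass is the root, so the root is F#.
The chord tones are F#, A, C#, E, giving F# minor seventh.

F# minor seventh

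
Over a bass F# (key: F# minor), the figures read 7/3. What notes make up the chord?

F#, A, C#, E

The written figures 7/3 are shorthand for 7/5/3: the 5 is implied.
A third above F# in this key is A.
A fifth above F# in this key is C#.
A seventh above F# in this key is E.
Together with the bass F#, this spells F# minor seventh in root position.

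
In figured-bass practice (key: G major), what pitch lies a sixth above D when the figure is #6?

B#

Counting 5 letter steps above D lands on B; in G major, that letter is B.
The #6 figure raises it a semitone, giving B#.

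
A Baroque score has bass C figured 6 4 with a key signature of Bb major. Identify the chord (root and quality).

F major

The figures 6 4 indicate a triad in second inversion.
In second inversion the root lies a fourth above the bass: a fourth above C in Bb major is F.
The chord tones are C, F, A, giving F major.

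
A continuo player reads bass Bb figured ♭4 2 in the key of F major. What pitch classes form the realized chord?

Bb, C, Eb, G

The written figures ♭4 2 are shorthand for 6/4/2: the 6 is implied.
A second above Bb in this key is C.
A fourth above Bb in this key is E, lowered to Eb by the flat.
A sixth above Bb in this key is G.
Together with the bass Bb, this spells C minor seventh in third inversion.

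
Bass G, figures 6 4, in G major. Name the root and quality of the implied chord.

C major

The figures 6 4 indicate a triad in second inversion.
In second inversion the root lies a fourth above the bass: a fourth above G in G major is C.
The chord tones are G, C, E, giving C major.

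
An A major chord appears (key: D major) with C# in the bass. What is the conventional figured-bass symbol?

C# is the third of A major, so the chord is in first inversion.
A triad in first inversion is figured 6/3, conventionally abbreviated 6.

6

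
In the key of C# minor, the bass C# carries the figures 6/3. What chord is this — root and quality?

A major

The figures 6/3 indicate a triad in first inversion.
In first inversion the root lies a sixth above the bass: a sixth above C# in C# minor is A.
The chord tones are C#, E, A, giving A major.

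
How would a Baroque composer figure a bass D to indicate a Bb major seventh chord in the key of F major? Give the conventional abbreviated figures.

6/5

D is the third of Bb major seventh, so the chord is in first inversion.
A seventh chord in first inversion is figured 6/5/3, conventionally abbreviated 6/5.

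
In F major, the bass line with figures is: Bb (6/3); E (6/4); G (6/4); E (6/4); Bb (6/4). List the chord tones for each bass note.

Bb (6/3): Bb, D, G.
E (6/4): E, A, C.
G (6/4): G, C, E.
E (6/4): E, A, C.
Bb (6/4): Bb, E, G.

Bb, D, G | E, A, C | G, C, E | E, A, C | Bb, E, G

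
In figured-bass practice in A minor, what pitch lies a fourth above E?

Counting 3 letter steps above E lands on A; in A minor, that letter is A.

A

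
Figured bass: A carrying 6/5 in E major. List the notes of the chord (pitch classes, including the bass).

A, C#, E, F#

The written figures 6/5 are shorthand for 6/5/3: the 3 is implied.
A third above A in this key is C#.
A fifth above A in this key is E.
A sixth above A in this key is F#.
Together with the bass A, this spells F# minor seventh in first inversion.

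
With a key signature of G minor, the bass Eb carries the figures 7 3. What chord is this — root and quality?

Eb major seventh

The figures 7 3 indicate a seventh chord in root position.
In root position the bass is the root, so the root is Eb.
The chord tones are Eb, G, Bb, D, giving Eb major seventh.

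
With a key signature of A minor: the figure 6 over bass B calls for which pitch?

Counting 5 letter steps above B lands on G; in A minor, that letter is G.

G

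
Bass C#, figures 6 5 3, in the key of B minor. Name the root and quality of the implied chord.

A dominant seventh

The figures 6 5 3 indicate a seventh chord in first inversion.
In first inversion the root lies a sixth above the bass: a sixth above C# in B minor is A.
The chord tones are C#, E, G, A, giving A dominant seventh.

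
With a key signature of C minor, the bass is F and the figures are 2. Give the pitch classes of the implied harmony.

F, G, Bb, D

The written figures 2 are shorthand for 6/4/2: the 6/4 are implied.
A second above F in this key is G.
A fourth above F in this key is Bb.
A sixth above F in this key is D.
Together with the bass F, this spells G minor seventh in third inversion.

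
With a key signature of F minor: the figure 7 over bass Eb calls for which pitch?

Db

Counting 6 letter steps above Eb lands on D; in F minor, that letter is Db.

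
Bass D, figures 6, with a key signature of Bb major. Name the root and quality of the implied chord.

Bb major

The figures 6 indicate a triad in first inversion.
In first inversion the root lies a sixth above the bass: a sixth above D in Bb major is Bb.
The chord tones are D, F, Bb, giving Bb major.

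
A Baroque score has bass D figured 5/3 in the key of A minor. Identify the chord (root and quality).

The figures 5/3 indicate a triad in root position.
In root position the bass is the root, so the root is D.
The chord tones are D, F, A, giving D minor.

D minor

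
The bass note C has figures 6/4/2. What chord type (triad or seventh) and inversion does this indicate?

Intervals of 6/4/2 above the bass form a seventh chord; the bass is the seventh, so this is third inversion.

seventh chord, third inversion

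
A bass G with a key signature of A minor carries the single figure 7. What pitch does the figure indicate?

Counting 6 letter steps above G lands on F; in A minor, that letter is F.

F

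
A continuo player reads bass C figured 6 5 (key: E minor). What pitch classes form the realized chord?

The written figures 6 5 are shorthand for 6/5/3: the 3 is implied.
A third above C in this key is E.
A fifth above C in this key is G.
A sixth above C in this key is A.
Together with the bass C, this spells A minor seventh in first inversion.

C, E, G, A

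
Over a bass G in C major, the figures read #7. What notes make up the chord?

G, B, D, F#

The written figures #7 are shorthand for 7/5/3: the 5/3 are implied.
A third above G in this key is B.
A fifth above G in this key is D.
A seventh above G in this key is F, raised to F# by the sharp.
Together with the bass G, this spells G major seventh in root position.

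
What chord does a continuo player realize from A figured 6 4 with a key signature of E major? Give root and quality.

D# diminished

The figures 6 4 indicate a triad in second inversion.
In second inversion the root lies a fourth above the bass: a fourth above A in E major is D#.
The chord tones are A, D#, F#, giving D# diminished.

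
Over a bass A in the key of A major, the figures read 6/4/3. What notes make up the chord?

A third above A in this key is C#.
A fourth above A in this key is D.
A sixth above A in this key is F#.
Together with the bass A, this spells D major seventh in second inversion.

A, C#, D, F#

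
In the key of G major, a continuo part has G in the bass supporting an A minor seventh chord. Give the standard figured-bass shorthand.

G is the seventh of A minor seventh, so the chord is in third inversion.
A seventh chord in third inversion is figured 6/4/2, conventionally abbreviated 4/2.

4/2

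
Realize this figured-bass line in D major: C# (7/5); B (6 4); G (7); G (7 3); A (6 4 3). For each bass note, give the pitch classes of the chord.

C# (7/5/3): C#, E, G, B.
B (6/4): B, E, G.
G (7/5/3): G, B, D, F#.
G (7/5/3): G, B, D, F#.
A (6/4/3): A, C#, D, F#.

C#, E, G, B | B, E, G | G, B, D, F# | G, B, D, F# | A, C#, D, F#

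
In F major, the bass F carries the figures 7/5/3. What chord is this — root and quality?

The figures 7/5/3 indicate a seventh chord in root position.
In root position the bass is the root, so the root is F.
The chord tones are F, A, C, E, giving F major seventh.

F major seventh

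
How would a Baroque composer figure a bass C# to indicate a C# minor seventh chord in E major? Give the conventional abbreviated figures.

C# is the root of C# minor seventh, so the chord is in root position.
A seventh chord in root position is figured 7/5/3, conventionally abbreviated 7.

7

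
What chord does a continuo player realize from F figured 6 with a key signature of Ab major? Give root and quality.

The figures 6 indicate a triad in first inversion.
In first inversion the root lies a sixth above the bass: a sixth above F in Ab major is Db.
The chord tones are F, Ab, Db, giving Db major.

Db major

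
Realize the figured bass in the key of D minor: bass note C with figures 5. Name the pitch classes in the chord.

C, E, G

The written figures 5 are shorthand for 5/3: the 3 is implied.
A third above C in this key is E.
A fifth above C in this key is G.
Together with the bass C, this spells C major in root position.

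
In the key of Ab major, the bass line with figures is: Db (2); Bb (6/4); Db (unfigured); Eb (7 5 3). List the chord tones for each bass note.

Db, Eb, G, Bb | Bb, Eb, G | Db, F, Ab | Eb, G, Bb, Db

Db (6/4/2): Db, Eb, G, Bb.
Bb (6/4): Bb, Eb, G.
Db (5/3): Db, F, Ab.
Eb (7/5/3): Eb, G, Bb, Db.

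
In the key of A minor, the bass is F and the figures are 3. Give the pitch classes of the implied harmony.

The written figures 3 are shorthand for 5/3: the 5 is implied.
A third above F in this key is A.
A fifth above F in this key is C.
Together with the bass F, this spells F major in root position.

F, A, C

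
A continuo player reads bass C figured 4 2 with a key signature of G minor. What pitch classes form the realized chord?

C, D, F, A

The written figures 4 2 are shorthand for 6/4/2: the 6 is implied.
A second above C in this key is D.
A fourth above C in this key is F.
A sixth above C in this key is A.
Together with the bass C, this spells D minor seventh in third inversion.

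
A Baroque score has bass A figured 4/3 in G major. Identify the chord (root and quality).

The figures 4/3 indicate a seventh chord in second inversion.
In second inversion the root lies a fourth above the bass: a fourth above A in G major is D.
The chord tones are A, C, D, F#, giving D dominant seventh.

D dominant seventh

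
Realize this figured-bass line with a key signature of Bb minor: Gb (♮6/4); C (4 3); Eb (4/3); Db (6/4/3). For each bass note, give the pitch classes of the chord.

Gb, C, E | C, Eb, F, Ab | Eb, Gb, Ab, C | Db, F, Gb, Bb

Gb (♮6/4): Gb, C, E.
C (6/4/3): C, Eb, F, Ab.
Eb (6/4/3): Eb, Gb, Ab, C.
Db (6/4/3): Db, F, Gb, Bb.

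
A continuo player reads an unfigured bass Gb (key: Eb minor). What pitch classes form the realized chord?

Gb, Bb, Db

An unfigured bass implies 5/3.
A third above Gb in this key is Bb.
A fifth above Gb in this key is Db.
Together with the bass Gb, this spells Gb major in root position.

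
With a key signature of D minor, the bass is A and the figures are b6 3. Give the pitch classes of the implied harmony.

A, C, Fb

A third above A in this key is C.
A sixth above A in this key is F, lowered to Fb by the flat.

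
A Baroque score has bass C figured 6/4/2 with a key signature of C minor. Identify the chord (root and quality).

D half-diminished seventh

The figures 6/4/2 indicate a seventh chord in third inversion.
In third inversion the root lies a second above the bass: a second above C in C minor is D.
The chord tones are C, D, F, Ab, giving D half-diminished seventh.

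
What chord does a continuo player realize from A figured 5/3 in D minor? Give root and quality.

The figures 5/3 indicate a triad in root position.
In root position the bass is the root, so the root is A.
The chord tones are A, C, E, giving A minor.

A minor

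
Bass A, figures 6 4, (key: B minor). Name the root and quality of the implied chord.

The figures 6 4 indicate a triad in second inversion.
In second inversion the root lies a fourth above the bass: a fourth above A in B minor is D.
The chord tones are A, D, F#, giving D major.

D major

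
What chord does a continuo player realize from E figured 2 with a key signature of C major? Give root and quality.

The figures 2 indicate a seventh chord in third inversion.
In third inversion the root lies a second above the bass: a second above E in C major is F.
The chord tones are E, F, A, C, giving F major seventh.

F major seventh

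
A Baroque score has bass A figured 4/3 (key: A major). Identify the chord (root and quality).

The figures 4/3 indicate a seventh chord in second inversion.
In second inversion the root lies a fourth above the bass: a fourth above A in A major is D.
The chord tones are A, C#, D, F#, giving D major seventh.

D major seventh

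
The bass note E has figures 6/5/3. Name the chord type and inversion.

Intervals of 6/5/3 above the bass form a seventh chord; the bass is the third, so this is first inversion.

seventh chord, first inversion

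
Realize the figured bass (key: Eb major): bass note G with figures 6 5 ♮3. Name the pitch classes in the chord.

G, B, D, Eb

A third above G in this key is Bb, made natural (B) by the ♮ figure.
A fifth above G in this key is D.
A sixth above G in this key is Eb.
Together with the bass G, this spells Eb augmented major seventh in first inversion.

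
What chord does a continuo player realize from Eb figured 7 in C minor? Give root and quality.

The figures 7 indicate a seventh chord in root position.
In root position the bass is the root, so the root is Eb.
The chord tones are Eb, G, Bb, D, giving Eb major seventh.

Eb major seventh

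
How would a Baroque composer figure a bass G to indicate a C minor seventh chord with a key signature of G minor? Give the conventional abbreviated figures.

G is the fifth of C minor seventh, so the chord is in second inversion.
A seventh chord in second inversion is figured 6/4/3, conventionally abbreviated 4/3.

4/3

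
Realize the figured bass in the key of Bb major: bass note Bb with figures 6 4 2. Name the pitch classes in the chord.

A second above Bb in this key is C.
A fourth above Bb in this key is Eb.
A sixth above Bb in this key is G.
Together with the bass Bb, this spells C minor seventh in third inversion.

Bb, C, Eb, G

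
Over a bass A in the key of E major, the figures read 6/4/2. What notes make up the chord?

A second above A in this key is B.
A fourth above A in this key is D#.
A sixth above A in this key is F#.
Together with the bass A, this spells B dominant seventh in third inversion.

A, B, D#, F#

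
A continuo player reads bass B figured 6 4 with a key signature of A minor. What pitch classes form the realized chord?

A fourth above B in this key is E.
A sixth above B in this key is G.
Together with the bass B, this spells E minor in second inversion.

B, E, G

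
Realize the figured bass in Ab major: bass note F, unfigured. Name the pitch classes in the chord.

F, Ab, C

An unfigured bass implies 5/3.
A third above F in this key is Ab.
A fifth above F in this key is C.
Together with the bass F, this spells F minor in root position.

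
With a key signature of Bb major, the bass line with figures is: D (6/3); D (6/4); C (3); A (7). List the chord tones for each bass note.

D, F, Bb | D, G, Bb | C, Eb, G | A, C, Eb, G

D (6/3): D, F, Bb.
D (6/4): D, G, Bb.
C (5/3): C, Eb, G.
A (7/5/3): A, C, Eb, G.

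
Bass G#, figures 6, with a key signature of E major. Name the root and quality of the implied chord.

E major

The figures 6 indicate a triad in first inversion.
In first inversion the root lies a sixth above the bass: a sixth above G# in E major is E.
The chord tones are G#, B, E, giving E major.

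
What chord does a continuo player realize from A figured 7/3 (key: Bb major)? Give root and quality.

A half-diminished seventh

The figures 7/3 indicate a seventh chord in root position.
In root position the bass is the root, so the root is A.
The chord tones are A, C, Eb, G, giving A half-diminished seventh.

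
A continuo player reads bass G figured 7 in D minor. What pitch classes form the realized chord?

The written figures 7 are shorthand for 7/5/3: the 5/3 are implied.
A third above G in this key is Bb.
A fifth above G in this key is D.
A seventh above G in this key is F.
Together with the bass G, this spells G minor seventh in root position.

G, Bb, D, F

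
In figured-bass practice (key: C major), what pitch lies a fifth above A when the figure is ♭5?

Eb

Counting 4 letter steps above A lands on E; in C major, that letter is E.
The b5 figure lowers it a semitone, giving Eb.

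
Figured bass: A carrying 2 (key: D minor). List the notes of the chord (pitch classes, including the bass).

A, Bb, D, F

The written figures 2 are shorthand for 6/4/2: the 6/4 are implied.
A second above A in this key is Bb.
A fourth above A in this key is D.
A sixth above A in this key is F.
Together with the bass A, this spells Bb major seventh in third inversion.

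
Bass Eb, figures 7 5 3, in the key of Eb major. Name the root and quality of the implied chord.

The figures 7 5 3 indicate a seventh chord in root position.
In root position the bass is the root, so the root is Eb.
The chord tones are Eb, G, Bb, D, giving Eb major seventh.

Eb major seventh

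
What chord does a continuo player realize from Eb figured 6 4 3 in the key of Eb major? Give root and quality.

The figures 6 4 3 indicate a seventh chord in second inversion.
In second inversion the root lies a fourth above the bass: a fourth above Eb in Eb major is Ab.
The chord tones are Eb, G, Ab, C, giving Ab major seventh.

Ab major seventh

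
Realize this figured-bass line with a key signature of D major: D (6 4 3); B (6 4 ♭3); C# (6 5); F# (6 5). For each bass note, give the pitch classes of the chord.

D, F#, G, B | B, Db, E, G | C#, E, G, A | F#, A, C#, D

D (6/4/3): D, F#, G, B.
B (6/4/b3): B, Db, E, G.
C# (6/5/3): C#, E, G, A.
F# (6/5/3): F#, A, C#, D.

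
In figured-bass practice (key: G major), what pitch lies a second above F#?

G

Counting 1 letter step above F# lands on G; in G major, that letter is G.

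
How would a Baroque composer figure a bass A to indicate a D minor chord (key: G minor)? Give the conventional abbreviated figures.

6/4

A is the fifth of D minor, so the chord is in second inversion.
A triad in second inversion is figured 6/4, conventionally abbreviated 6/4.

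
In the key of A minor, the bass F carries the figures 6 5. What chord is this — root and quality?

The figures 6 5 indicate a seventh chord in first inversion.
In first inversion the root lies a sixth above the bass: a sixth above F in A minor is D.
The chord tones are F, A, C, D, giving D minor seventh.

D minor seventh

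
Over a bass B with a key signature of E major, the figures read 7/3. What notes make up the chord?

The written figures 7/3 are shorthand for 7/5/3: the 5 is implied.
A third above B in this key is D#.
A fifth above B in this key is F#.
A seventh above B in this key is A.
Together with the bass B, this spells B dominant seventh in root position.

B, D#, F#, A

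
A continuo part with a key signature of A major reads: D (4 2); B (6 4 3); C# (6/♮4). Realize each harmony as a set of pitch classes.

D, E, G#, B | B, D, E, G# | C#, F, A

D (6/4/2): D, E, G#, B.
B (6/4/3): B, D, E, G#.
C# (6/♮4): C#, F, A.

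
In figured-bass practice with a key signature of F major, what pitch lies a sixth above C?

A

Counting 5 letter steps above C lands on A; in F major, that letter is A.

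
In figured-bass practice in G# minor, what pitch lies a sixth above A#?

F#

Counting 5 letter steps above A# lands on F; in G# minor, that letter is F#.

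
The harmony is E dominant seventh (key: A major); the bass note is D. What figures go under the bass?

D is the seventh of E dominant seventh, so the chord is in third inversion.
A seventh chord in third inversion is figured 6/4/2, conventionally abbreviated 4/2.

4/2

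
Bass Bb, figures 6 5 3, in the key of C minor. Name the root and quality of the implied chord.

G minor seventh

The figures 6 5 3 indicate a seventh chord in first inversion.
In first inversion the root lies a sixth above the bass: a sixth above Bb in C minor is G.
The chord tones are Bb, D, F, G, giving G minor seventh.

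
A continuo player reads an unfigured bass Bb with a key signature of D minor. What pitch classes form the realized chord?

An unfigured bass implies 5/3.
A third above Bb in this key is D.
A fifth above Bb in this key is F.
Together with the bass Bb, this spells Bb major in root position.

Bb, D, F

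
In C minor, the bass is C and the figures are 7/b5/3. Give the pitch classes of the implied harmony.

A third above C in this key is Eb.
A fifth above C in this key is G, lowered to Gb by the flat.
A seventh above C in this key is Bb.
Together with the bass C, this spells C half-diminished seventh in root position.

C, Eb, Gb, Bb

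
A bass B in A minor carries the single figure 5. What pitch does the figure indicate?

Counting 4 letter steps above B lands on F; in A minor, that letter is F.

F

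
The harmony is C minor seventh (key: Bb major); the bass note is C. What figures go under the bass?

7

C is the root of C minor seventh, so the chord is in root position.
A seventh chord in root position is figured 7/5/3, conventionally abbreviated 7.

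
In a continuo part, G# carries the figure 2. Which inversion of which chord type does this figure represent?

seventh chord, third inversion

2 is shorthand for 6/4/2.
Intervals of 6/4/2 above the bass form a seventh chord; the bass is the seventh, so this is third inversion.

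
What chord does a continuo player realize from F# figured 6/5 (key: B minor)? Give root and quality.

The figures 6/5 indicate a seventh chord in first inversion.
In first inversion the root lies a sixth above the bass: a sixth above F# in B minor is D.
The chord tones are F#, A, C#, D, giving D major seventh.

D major seventh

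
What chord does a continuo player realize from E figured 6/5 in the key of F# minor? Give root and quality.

C# minor seventh

The figures 6/5 indicate a seventh chord in first inversion.
In first inversion the root lies a sixth above the bass: a sixth above E in F# minor is C#.
The chord tones are E, G#, B, C#, giving C# minor seventh.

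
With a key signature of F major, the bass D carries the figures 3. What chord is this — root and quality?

The figures 3 indicate a triad in root position.
In root position the bass is the root, so the root is D.
The chord tones are D, F, A, giving D minor.

D minor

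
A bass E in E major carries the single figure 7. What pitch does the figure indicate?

Counting 6 letter steps above E lands on D; in E major, that letter is D#.

D#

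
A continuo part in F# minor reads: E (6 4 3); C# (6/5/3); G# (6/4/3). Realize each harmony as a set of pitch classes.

E (6/4/3): E, G#, A, C#.
C# (6/5/3): C#, E, G#, A.
G# (6/4/3): G#, B, C#, E.

E, G#, A, C# | C#, E, G#, A | G#, B, C#, E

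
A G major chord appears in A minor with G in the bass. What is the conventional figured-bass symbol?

no figures

G is the root of G major, so the chord is in root position.
A triad in root position is figured 5/3, conventionally abbreviated (no figures — root-position triad).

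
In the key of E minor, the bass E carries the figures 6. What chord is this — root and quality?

The figures 6 indicate a triad in first inversion.
In first inversion the root lies a sixth above the bass: a sixth above E in E minor is C.
The chord tones are E, G, C, giving C major.

C major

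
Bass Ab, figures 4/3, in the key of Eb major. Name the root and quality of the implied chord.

The figures 4/3 indicate a seventh chord in second inversion.
In second inversion the root lies a fourth above the bass: a fourth above Ab in Eb major is D.
The chord tones are Ab, C, D, F, giving D half-diminished seventh.

D half-diminished seventh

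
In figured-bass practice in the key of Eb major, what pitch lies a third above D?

F

Counting 2 letter steps above D lands on F; in Eb major, that letter is F.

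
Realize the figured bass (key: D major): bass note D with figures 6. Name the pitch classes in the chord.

The written figures 6 are shorthand for 6/3: the 3 is implied.
A third above D in this key is F#.
A sixth above D in this key is B.
Together with the bass D, this spells B minor in first inversion.

D, F#, B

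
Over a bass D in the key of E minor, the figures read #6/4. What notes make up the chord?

D, G, B#

A fourth above D in this key is G.
A sixth above D in this key is B, raised to B# by the sharp.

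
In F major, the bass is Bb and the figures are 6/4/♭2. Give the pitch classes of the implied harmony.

A second above Bb in this key is C, lowered to Cb by the flat.
A fourth above Bb in this key is E.
A sixth above Bb in this key is G.

Bb, Cb, E, G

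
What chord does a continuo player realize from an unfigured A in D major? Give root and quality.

An unfigured bass indicates a triad in root position.
In root position the bass is the root, so the root is A.
The chord tones are A, C#, E, giving A major.

A major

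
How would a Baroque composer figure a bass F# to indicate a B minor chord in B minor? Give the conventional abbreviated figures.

F# is the fifth of B minor, so the chord is in second inversion.
A triad in second inversion is figured 6/4, conventionally abbreviated 6/4.

6/4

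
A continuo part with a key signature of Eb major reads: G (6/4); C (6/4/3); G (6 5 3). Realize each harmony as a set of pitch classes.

G (6/4): G, C, Eb.
C (6/4/3): C, Eb, F, Ab.
G (6/5/3): G, Bb, D, Eb.

G, C, Eb | C, Eb, F, Ab | G, Bb, D, Eb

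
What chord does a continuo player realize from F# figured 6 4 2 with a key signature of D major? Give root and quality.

G major seventh

The figures 6 4 2 indicate a seventh chord in third inversion.
In third inversion the root lies a second above the bass: a second above F# in D major is G.
The chord tones are F#, G, B, D, giving G major seventh.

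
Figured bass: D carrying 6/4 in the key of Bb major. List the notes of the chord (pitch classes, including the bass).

D, G, Bb

A fourth above D in this key is G.
A sixth above D in this key is Bb.
Together with the bass D, this spells G minor in second inversion.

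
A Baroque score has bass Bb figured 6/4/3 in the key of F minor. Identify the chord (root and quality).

The figures 6/4/3 indicate a seventh chord in second inversion.
In second inversion the root lies a fourth above the bass: a fourth above Bb in F minor is Eb.
The chord tones are Bb, Db, Eb, G, giving Eb dominant seventh.

Eb dominant seventh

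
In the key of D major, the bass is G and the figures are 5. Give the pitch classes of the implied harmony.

The written figures 5 are shorthand for 5/3: the 3 is implied.
A third above G in this key is B.
A fifth above G in this key is D.
Together with the bass G, this spells G major in root position.

G, B, D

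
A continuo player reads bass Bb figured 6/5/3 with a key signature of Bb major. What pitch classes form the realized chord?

Bb, D, F, G

A third above Bb in this key is D.
A fifth above Bb in this key is F.
A sixth above Bb in this key is G.
Together with the bass Bb, this spells G minor seventh in first inversion.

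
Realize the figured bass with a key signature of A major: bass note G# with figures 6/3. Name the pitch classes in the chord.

A third above G# in this key is B.
A sixth above G# in this key is E.
Together with the bass G#, this spells E major in first inversion.

G#, B, E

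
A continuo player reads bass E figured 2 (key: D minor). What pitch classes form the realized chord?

E, F, A, C

The written figures 2 are shorthand for 6/4/2: the 6/4 are implied.
A second above E in this key is F.
A fourth above E in this key is A.
A sixth above E in this key is C.
Together with the bass E, this spells F major seventh in third inversion.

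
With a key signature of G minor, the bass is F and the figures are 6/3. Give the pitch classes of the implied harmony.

F, A, D

A third above F in this key is A.
A sixth above F in this key is D.
Together with the bass F, this spells D minor in first inversion.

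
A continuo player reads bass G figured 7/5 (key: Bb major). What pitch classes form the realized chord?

The written figures 7/5 are shorthand for 7/5/3: the 3 is implied.
A third above G in this key is Bb.
A fifth above G in this key is D.
A seventh above G in this key is F.
Together with the bass G, this spells G minor seventh in root position.

G, Bb, D, F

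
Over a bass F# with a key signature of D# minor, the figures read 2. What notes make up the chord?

The written figures 2 are shorthand for 6/4/2: the 6/4 are implied.
A second above F# in this key is G#.
A fourth above F# in this key is B.
A sixth above F# in this key is D#.
Together with the bass F#, this spells G# minor seventh in third inversion.

F#, G#, B, D#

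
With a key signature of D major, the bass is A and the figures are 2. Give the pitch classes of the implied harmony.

A, B, D, F#

The written figures 2 are shorthand for 6/4/2: the 6/4 are implied.
A second above A in this key is B.
A fourth above A in this key is D.
A sixth above A in this key is F#.
Together with the bass A, this spells B minor seventh in third inversion.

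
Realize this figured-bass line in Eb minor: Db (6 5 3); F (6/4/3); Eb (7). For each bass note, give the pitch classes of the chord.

Db (6/5/3): Db, F, Ab, Bb.
F (6/4/3): F, Ab, Bb, Db.
Eb (7/5/3): Eb, Gb, Bb, Db.

Db, F, Ab, Bb | F, Ab, Bb, Db | Eb, Gb, Bb, Db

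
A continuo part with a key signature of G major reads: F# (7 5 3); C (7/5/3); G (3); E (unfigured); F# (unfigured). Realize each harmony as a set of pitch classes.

F# (7/5/3): F#, A, C, E.
C (7/5/3): C, E, G, B.
G (5/3): G, B, D.
E (5/3): E, G, B.
F# (5/3): F#, A, C.

F#, A, C, E | C, E, G, B | G, B, D | E, G, B | F#, A, C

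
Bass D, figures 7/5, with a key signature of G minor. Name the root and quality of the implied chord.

D minor seventh

The figures 7/5 indicate a seventh chord in root position.
In root position the bass is the root, so the root is D.
The chord tones are D, F, A, C, giving D minor seventh.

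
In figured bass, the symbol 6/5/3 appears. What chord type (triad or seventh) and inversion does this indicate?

seventh chord, first inversion

Intervals of 6/5/3 above the bass form a seventh chord; the bass is the third, so this is first inversion.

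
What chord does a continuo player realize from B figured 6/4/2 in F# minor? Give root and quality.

The figures 6/4/2 indicate a seventh chord in third inversion.
In third inversion the root lies a second above the bass: a second above B in F# minor is C#.
The chord tones are B, C#, E, G#, giving C# minor seventh.

C# minor seventh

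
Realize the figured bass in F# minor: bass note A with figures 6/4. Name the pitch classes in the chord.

A fourth above A in this key is D.
A sixth above A in this key is F#.
Together with the bass A, this spells D major in second inversion.

A, D, F#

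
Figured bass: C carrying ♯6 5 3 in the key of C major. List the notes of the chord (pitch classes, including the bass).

C, E, G, A#

A third above C in this key is E.
A fifth above C in this key is G.
A sixth above C in this key is A, raised to A# by the sharp.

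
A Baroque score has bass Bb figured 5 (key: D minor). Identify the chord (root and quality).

The figures 5 indicate a triad in root position.
In root position the bass is the root, so the root is Bb.
The chord tones are Bb, D, F, giving Bb major.

Bb major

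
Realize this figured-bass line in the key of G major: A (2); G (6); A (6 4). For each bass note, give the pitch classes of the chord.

A (6/4/2): A, B, D, F#.
G (6/3): G, B, E.
A (6/4): A, D, F#.

A, B, D, F# | G, B, E | A, D, F#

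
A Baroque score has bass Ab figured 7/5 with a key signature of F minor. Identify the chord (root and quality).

Ab major seventh

The figures 7/5 indicate a seventh chord in root position.
In root position the bass is the root, so the root is Ab.
The chord tones are Ab, C, Eb, G, giving Ab major seventh.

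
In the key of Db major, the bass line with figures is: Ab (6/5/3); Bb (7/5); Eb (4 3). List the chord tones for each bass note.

Ab, C, Eb, F | Bb, Db, F, Ab | Eb, Gb, Ab, C

Ab (6/5/3): Ab, C, Eb, F.
Bb (7/5/3): Bb, Db, F, Ab.
Eb (6/4/3): Eb, Gb, Ab, C.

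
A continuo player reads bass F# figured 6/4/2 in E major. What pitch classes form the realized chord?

A second above F# in this key is G#.
A fourth above F# in this key is B.
A sixth above F# in this key is D#.
Together with the bass F#, this spells G# minor seventh in third inversion.

F#, G#, B, D#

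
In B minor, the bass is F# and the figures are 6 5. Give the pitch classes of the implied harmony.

The written figures 6 5 are shorthand for 6/5/3: the 3 is implied.
A third above F# in this key is A.
A fifth above F# in this key is C#.
A sixth above F# in this key is D.
Together with the bass F#, this spells D major seventh in first inversion.

F#, A, C#, D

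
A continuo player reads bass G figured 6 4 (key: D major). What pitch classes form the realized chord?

G, C#, E

A fourth above G in this key is C#.
A sixth above G in this key is E.
Together with the bass G, this spells C# diminished in second inversion.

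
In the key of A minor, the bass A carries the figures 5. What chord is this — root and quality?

The figures 5 indicate a triad in root position.
In root position the bass is the root, so the root is A.
The chord tones are A, C, E, giving A minor.

A minor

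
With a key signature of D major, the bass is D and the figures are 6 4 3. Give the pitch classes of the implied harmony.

D, F#, G, B

A third above D in this key is F#.
A fourth above D in this key is G.
A sixth above D in this key is B.
Together with the bass D, this spells G major seventh in second inversion.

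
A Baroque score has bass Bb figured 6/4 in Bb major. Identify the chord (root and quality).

The figures 6/4 indicate a triad in second inversion.
In second inversion the root lies a fourth above the bass: a fourth above Bb in Bb major is Eb.
The chord tones are Bb, Eb, G, giving Eb major.

Eb major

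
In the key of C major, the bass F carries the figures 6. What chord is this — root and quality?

D minor

The figures 6 indicate a triad in first inversion.
In first inversion the root lies a sixth above the bass: a sixth above F in C major is D.
The chord tones are F, A, D, giving D minor.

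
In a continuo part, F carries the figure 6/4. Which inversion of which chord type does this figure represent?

Intervals of 6/4 above the bass form a triad; the bass is the fifth, so this is second inversion.

triad, second inversion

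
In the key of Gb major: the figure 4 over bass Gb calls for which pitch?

Counting 3 letter steps above Gb lands on C; in Gb major, that letter is Cb.

Cb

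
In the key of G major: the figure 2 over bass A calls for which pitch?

B

Counting 1 letter step above A lands on B; in G major, that letter is B.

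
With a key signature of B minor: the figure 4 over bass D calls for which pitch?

Counting 3 letter steps above D lands on G; in B minor, that letter is G.

G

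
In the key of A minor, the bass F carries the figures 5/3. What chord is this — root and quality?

F major

The figures 5/3 indicate a triad in root position.
In root position the bass is the root, so the root is F.
The chord tones are F, A, C, giving F major.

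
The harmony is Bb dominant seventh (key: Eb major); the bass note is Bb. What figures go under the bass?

Bb is the root of Bb dominant seventh, so the chord is in root position.
A seventh chord in root position is figured 7/5/3, conventionally abbreviated 7.

7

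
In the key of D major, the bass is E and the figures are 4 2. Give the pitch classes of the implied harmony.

E, F#, A, C#

The written figures 4 2 are shorthand for 6/4/2: the 6 is implied.
A second above E in this key is F#.
A fourth above E in this key is A.
A sixth above E in this key is C#.
Together with the bass E, this spells F# minor seventh in third inversion.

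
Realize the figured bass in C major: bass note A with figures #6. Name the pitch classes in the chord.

A, C, F#

The written figures #6 are shorthand for 6/3: the 3 is implied.
A third above A in this key is C.
A sixth above A in this key is F, raised to F# by the sharp.
Together with the bass A, this spells F# diminished in first inversion.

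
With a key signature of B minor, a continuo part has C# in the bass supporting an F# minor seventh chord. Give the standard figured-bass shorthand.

4/3

C# is the fifth of F# minor seventh, so the chord is in second inversion.
A seventh chord in second inversion is figured 6/4/3, conventionally abbreviated 4/3.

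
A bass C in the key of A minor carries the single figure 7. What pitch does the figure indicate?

Counting 6 letter steps above C lands on B; in A minor, that letter is B.

B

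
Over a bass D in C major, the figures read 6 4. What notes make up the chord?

A fourth above D in this key is G.
A sixth above D in this key is B.
Together with the bass D, this spells G major in second inversion.

D, G, B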